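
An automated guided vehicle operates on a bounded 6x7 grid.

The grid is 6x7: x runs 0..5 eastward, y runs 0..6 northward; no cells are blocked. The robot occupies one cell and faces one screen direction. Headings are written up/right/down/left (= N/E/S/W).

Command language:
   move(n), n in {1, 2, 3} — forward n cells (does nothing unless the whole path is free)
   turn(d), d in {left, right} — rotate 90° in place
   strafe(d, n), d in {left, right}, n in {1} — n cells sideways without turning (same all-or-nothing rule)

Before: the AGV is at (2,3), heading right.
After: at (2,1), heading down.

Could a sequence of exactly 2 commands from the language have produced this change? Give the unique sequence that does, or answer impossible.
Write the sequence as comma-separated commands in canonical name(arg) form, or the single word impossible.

key: position moved to (2,1) AND the heading swung to S — translation plus rotation needed
from: at (2,3), heading right
1. turn(right) → at (2,3), heading down
2. move(2) → at (2,1), heading down
no rival 2-sequence matches.

turn(right), move(2)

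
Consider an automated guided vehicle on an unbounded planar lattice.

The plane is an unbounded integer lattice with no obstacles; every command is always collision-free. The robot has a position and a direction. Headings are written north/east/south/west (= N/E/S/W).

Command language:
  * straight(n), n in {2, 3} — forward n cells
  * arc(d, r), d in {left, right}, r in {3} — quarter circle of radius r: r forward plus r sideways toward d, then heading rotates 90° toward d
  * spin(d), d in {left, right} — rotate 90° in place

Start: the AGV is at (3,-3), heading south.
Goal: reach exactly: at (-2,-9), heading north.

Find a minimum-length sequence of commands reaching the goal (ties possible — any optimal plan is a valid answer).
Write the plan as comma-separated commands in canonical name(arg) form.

initial: at (3,-3), heading south
step 1 (straight(3)): at (3,-6), heading south
step 2 (arc(right, 3)): at (0,-9), heading west
step 3 (straight(2)): at (-2,-9), heading west
step 4 (spin(right)): at (-2,-9), heading north
nothing shorter than 4 reaches the goal.

straight(3), arc(right, 3), straight(2), spin(right)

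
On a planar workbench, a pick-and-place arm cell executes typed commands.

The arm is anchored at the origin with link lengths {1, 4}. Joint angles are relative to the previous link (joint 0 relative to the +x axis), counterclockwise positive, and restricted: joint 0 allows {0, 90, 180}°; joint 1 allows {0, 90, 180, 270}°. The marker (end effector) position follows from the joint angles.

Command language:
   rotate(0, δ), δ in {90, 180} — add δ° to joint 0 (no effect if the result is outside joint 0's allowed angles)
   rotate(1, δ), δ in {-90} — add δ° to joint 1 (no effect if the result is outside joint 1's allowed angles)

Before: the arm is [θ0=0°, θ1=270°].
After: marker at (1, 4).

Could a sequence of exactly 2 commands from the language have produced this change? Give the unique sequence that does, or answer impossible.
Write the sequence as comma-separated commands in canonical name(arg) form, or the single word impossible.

rotate(1, -90), rotate(1, -90)

from: [θ0=0°, θ1=270°]
step 1 (rotate(1, -90)): [θ0=0°, θ1=180°]
step 2 (rotate(1, -90)): [θ0=0°, θ1=90°]
no other 2-command option fits: unique.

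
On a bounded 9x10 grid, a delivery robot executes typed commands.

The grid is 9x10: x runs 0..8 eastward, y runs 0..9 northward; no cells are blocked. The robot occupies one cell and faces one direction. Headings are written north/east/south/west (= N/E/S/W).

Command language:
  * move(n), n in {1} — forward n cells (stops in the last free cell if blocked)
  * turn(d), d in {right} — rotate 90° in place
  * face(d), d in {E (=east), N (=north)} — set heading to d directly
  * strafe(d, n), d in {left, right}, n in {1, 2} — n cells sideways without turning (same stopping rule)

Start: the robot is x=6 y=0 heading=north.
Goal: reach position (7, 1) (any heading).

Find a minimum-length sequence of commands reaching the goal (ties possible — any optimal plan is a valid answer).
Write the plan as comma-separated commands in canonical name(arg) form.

move(1), strafe(right, 1)

from: x=6 y=0 heading=north
step 1 (move(1)): x=6 y=1 heading=north
step 2 (strafe(right, 1)): x=7 y=1 heading=north
shorter routes all fall short; 2 is best.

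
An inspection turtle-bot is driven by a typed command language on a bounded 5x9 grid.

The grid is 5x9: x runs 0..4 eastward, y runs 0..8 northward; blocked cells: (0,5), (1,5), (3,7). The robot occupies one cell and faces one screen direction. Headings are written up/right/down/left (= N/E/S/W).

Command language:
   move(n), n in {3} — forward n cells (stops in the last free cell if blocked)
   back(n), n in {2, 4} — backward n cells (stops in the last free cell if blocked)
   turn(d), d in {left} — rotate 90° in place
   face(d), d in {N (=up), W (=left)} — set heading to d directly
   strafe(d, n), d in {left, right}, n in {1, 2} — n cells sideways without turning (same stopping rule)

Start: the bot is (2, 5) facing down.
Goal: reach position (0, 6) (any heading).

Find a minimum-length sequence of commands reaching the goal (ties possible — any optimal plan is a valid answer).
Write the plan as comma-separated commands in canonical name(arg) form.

from: (2, 5) facing down
step 1 (back(4)): (2, 8) facing down
step 2 (strafe(right, 2)): (0, 8) facing down
step 3 (move(3)): (0, 6) facing down
nothing shorter than 3 reaches the goal.

back(4), strafe(right, 2), move(3)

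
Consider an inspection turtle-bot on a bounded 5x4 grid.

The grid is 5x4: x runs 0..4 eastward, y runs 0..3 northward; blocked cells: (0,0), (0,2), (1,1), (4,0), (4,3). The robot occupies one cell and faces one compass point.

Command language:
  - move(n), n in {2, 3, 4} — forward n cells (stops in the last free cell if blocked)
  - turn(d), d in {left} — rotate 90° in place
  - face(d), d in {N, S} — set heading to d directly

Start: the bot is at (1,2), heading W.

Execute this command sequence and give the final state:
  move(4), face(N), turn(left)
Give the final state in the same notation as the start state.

at (1,2), heading W

start: at (1,2), heading W
step 1 (move(4)): at (1,2), heading W
step 2 (face(N)): at (1,2), heading N
step 3 (turn(left)): at (1,2), heading W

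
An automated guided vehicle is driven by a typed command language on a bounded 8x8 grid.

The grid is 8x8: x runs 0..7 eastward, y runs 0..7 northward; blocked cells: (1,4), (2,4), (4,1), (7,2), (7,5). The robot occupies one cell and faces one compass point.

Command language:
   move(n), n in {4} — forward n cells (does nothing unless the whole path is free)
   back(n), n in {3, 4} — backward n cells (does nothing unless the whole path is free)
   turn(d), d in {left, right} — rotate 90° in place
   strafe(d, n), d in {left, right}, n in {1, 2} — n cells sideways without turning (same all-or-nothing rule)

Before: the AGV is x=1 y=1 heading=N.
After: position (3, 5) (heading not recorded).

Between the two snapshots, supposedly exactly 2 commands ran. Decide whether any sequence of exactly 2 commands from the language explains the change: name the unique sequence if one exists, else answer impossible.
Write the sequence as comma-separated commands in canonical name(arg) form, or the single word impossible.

key: order matters: swapping strafe(right, 2) and move(4) lands elsewhere
start: x=1 y=1 heading=N
[1] after strafe(right, 2): x=3 y=1 heading=N
[2] after move(4): x=3 y=5 heading=N
uniquely the one of 81 2-step routes that fits.

strafe(right, 2), move(4)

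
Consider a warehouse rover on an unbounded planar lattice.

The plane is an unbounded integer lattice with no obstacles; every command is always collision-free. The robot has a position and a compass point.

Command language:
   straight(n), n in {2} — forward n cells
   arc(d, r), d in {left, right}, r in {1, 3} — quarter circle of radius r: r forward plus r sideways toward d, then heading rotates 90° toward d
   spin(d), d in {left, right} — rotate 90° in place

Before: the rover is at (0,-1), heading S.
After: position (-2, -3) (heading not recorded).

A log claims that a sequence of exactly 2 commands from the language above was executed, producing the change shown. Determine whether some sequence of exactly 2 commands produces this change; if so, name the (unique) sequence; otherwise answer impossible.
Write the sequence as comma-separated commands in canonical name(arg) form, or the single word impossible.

key: running arc(left, 1) before arc(right, 1) would end elsewhere — order is forced
begin: at (0,-1), heading S
step 1 (arc(right, 1)): at (-1,-2), heading W
step 2 (arc(left, 1)): at (-2,-3), heading S
no other 2-command option fits: unique.

arc(right, 1), arc(left, 1)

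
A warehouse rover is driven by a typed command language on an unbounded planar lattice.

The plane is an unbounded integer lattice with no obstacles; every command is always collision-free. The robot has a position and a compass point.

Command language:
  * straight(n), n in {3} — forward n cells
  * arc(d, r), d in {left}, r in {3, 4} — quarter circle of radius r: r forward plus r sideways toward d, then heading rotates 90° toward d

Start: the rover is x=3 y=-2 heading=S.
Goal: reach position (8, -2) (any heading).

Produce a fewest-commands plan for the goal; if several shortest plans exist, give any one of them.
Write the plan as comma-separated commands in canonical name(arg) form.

begin: x=3 y=-2 heading=S
step 1 (straight(3)): x=3 y=-5 heading=S
step 2 (arc(left, 4)): x=7 y=-9 heading=E
step 3 (arc(left, 4)): x=11 y=-5 heading=N
step 4 (arc(left, 3)): x=8 y=-2 heading=W
nothing shorter than 4 reaches the goal.

straight(3), arc(left, 4), arc(left, 4), arc(left, 3)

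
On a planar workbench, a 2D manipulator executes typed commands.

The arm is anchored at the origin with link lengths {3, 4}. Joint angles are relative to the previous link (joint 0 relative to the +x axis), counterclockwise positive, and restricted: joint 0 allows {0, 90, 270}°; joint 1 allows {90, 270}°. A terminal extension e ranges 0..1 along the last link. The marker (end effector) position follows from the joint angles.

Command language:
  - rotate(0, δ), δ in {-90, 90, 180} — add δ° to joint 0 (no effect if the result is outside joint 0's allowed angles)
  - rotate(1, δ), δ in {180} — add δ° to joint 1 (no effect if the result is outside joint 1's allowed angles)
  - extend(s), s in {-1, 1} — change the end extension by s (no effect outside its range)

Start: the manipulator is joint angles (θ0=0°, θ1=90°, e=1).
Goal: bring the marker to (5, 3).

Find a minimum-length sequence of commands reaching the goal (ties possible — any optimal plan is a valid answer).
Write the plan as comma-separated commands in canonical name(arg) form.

rotate(0, 90), rotate(1, 180)

begin: joint angles (θ0=0°, θ1=90°, e=1)
1. rotate(0, 90) → joint angles (θ0=90°, θ1=90°, e=1)
2. rotate(1, 180) → joint angles (θ0=90°, θ1=270°, e=1)
nothing shorter than 2 reaches the goal.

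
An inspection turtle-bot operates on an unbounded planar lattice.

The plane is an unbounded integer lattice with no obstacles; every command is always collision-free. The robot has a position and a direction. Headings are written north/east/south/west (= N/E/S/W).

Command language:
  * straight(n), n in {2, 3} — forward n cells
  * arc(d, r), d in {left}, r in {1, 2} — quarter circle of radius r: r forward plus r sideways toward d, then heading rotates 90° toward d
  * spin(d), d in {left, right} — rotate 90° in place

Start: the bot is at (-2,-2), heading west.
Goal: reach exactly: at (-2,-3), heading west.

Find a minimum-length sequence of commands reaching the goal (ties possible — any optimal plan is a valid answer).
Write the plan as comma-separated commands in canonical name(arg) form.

from: at (-2,-2), heading west
t=1 arc(left, 2) ⇒ at (-4,-4), heading south
t=2 arc(left, 2) ⇒ at (-2,-6), heading east
t=3 spin(left) ⇒ at (-2,-6), heading north
t=4 straight(3) ⇒ at (-2,-3), heading north
t=5 spin(left) ⇒ at (-2,-3), heading west
nothing shorter than 5 reaches the goal.

arc(left, 2), arc(left, 2), spin(left), straight(3), spin(left)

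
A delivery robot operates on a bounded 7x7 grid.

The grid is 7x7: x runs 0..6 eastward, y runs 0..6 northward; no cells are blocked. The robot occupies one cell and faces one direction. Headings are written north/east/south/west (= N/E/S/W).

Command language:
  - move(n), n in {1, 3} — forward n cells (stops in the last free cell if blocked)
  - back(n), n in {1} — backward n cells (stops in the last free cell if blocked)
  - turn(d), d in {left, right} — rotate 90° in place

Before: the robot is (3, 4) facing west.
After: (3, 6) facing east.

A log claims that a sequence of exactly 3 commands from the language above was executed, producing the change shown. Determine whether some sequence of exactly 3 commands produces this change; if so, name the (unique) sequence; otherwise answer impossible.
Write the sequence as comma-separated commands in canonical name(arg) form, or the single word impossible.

key: cell and facing (now E) both changed — the 3 commands mix motion and turning
from: (3, 4) facing west
t=1 turn(right) ⇒ (3, 4) facing north
t=2 move(3) ⇒ (3, 6) facing north
t=3 turn(right) ⇒ (3, 6) facing east
all 125 alternatives checked — unique.

turn(right), move(3), turn(right)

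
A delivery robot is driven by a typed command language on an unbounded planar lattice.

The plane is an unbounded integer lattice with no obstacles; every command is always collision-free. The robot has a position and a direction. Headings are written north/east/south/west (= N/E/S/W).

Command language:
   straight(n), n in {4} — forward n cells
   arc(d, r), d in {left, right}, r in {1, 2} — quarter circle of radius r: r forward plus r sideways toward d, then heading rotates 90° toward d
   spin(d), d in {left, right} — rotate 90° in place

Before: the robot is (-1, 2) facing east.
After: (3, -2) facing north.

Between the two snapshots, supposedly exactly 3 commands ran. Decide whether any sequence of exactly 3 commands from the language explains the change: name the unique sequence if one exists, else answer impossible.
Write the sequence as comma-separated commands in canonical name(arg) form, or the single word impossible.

key: cell and facing (now N) both changed — the 3 commands mix motion and turning
begin: (-1, 2) facing east
[1] after arc(right, 2): (1, 0) facing south
[2] after arc(left, 2): (3, -2) facing east
[3] after spin(left): (3, -2) facing north
no other 3-command option fits: unique.

arc(right, 2), arc(left, 2), spin(left)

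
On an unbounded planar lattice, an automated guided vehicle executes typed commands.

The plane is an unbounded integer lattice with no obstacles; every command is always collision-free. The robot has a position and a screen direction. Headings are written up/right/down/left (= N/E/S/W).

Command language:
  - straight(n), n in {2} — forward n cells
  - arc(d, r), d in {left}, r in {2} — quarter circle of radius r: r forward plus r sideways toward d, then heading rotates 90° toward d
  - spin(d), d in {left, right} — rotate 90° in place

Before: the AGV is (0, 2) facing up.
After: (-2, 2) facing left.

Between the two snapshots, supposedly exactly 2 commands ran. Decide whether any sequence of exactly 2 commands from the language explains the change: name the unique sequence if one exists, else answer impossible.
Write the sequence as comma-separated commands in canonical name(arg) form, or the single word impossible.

spin(left), straight(2)

key: position moved to (-2,2) AND the heading swung to W — translation plus rotation needed
initial: (0, 2) facing up
1. spin(left) → (0, 2) facing left
2. straight(2) → (-2, 2) facing left
all 16 alternatives checked — unique.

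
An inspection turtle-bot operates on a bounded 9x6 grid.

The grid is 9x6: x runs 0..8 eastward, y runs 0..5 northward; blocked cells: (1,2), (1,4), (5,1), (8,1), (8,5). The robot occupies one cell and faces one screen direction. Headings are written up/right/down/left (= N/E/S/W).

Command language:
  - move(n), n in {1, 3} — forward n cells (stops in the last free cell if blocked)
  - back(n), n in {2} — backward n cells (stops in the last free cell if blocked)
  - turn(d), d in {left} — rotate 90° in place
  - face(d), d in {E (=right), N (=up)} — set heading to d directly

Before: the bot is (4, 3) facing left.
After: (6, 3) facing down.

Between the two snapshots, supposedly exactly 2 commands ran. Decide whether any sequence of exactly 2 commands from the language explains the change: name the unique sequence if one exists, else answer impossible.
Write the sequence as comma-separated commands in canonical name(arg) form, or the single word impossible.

back(2), turn(left)

key: cell and facing (now S) both changed — the 2 commands mix motion and turning
from: (4, 3) facing left
1. back(2) → (6, 3) facing left
2. turn(left) → (6, 3) facing down
uniquely the one of 36 2-step routes that fits.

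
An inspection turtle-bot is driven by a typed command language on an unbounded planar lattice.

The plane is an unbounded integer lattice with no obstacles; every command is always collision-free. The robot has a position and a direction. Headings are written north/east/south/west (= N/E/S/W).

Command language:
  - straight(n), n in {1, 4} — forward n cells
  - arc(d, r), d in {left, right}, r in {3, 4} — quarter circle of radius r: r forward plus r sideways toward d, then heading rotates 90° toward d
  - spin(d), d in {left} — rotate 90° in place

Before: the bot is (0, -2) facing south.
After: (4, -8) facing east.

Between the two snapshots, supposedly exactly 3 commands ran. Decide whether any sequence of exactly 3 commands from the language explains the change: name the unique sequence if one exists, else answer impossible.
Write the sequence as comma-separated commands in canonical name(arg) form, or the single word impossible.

key: position moved to (4,-8) AND the heading swung to E — translation plus rotation needed
start: (0, -2) facing south
1. straight(1) → (0, -3) facing south
2. straight(1) → (0, -4) facing south
3. arc(left, 4) → (4, -8) facing east
no rival 3-sequence matches.

straight(1), straight(1), arc(left, 4)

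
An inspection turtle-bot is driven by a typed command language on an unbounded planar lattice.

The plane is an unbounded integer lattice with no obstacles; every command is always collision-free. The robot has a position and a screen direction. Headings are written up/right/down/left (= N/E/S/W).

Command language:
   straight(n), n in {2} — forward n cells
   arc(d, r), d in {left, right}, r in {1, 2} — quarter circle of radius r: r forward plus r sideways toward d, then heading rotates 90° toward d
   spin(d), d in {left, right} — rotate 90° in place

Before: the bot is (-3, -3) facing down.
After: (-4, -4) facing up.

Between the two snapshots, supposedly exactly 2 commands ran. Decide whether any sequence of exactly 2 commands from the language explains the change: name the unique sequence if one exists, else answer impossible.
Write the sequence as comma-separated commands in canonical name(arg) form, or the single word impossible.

key: order matters: swapping arc(right, 1) and spin(right) lands elsewhere
start: (-3, -3) facing down
1. arc(right, 1) → (-4, -4) facing left
2. spin(right) → (-4, -4) facing up
all 49 alternatives checked — unique.

arc(right, 1), spin(right)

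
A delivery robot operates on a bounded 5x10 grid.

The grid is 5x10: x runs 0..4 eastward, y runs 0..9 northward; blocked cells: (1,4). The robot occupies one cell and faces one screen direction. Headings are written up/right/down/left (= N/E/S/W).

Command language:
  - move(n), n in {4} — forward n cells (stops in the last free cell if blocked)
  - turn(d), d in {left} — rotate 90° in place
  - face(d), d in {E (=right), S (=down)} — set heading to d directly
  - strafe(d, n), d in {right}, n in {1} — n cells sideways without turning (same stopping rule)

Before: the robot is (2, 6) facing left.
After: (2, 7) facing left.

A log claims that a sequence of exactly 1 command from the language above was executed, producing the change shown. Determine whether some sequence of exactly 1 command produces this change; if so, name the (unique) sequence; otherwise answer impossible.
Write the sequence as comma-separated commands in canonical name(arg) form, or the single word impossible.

key: heading stays W — the single command does not turn
initial: (2, 6) facing left
[1] after strafe(right, 1): (2, 7) facing left
all 5 alternatives checked — unique.

strafe(right, 1)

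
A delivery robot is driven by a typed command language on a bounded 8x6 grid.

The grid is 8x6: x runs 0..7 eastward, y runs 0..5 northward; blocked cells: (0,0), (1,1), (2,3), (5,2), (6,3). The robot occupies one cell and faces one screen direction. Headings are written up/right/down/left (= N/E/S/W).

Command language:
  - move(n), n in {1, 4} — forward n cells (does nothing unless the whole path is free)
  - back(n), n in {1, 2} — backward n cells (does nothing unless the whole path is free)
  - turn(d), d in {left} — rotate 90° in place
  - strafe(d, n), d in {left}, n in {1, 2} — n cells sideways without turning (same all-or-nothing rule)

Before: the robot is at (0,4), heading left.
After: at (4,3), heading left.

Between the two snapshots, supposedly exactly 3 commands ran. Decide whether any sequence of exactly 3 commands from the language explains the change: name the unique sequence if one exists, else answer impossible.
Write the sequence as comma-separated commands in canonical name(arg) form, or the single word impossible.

key: order matters: swapping back(2) and strafe(left, 1) lands elsewhere
initial: at (0,4), heading left
1. back(2) → at (2,4), heading left
2. back(2) → at (4,4), heading left
3. strafe(left, 1) → at (4,3), heading left
uniquely the one of 343 3-step routes that fits.

back(2), back(2), strafe(left, 1)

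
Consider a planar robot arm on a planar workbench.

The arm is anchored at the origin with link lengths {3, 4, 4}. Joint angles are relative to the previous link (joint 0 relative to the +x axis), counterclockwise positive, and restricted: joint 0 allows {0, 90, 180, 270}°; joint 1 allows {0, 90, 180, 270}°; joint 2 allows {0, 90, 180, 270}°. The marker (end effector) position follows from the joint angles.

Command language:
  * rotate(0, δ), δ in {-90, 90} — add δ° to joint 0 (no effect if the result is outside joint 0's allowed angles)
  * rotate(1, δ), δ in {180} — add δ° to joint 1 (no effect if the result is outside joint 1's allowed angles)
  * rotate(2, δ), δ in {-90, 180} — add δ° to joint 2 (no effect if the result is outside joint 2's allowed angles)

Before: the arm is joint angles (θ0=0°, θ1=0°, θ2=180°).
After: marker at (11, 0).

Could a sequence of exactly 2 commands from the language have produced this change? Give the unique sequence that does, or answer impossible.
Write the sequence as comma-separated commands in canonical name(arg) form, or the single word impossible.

begin: joint angles (θ0=0°, θ1=0°, θ2=180°)
1. rotate(2, -90) → joint angles (θ0=0°, θ1=0°, θ2=90°)
2. rotate(2, -90) → joint angles (θ0=0°, θ1=0°, θ2=0°)
uniquely the one of 25 2-step routes that fits.

rotate(2, -90), rotate(2, -90)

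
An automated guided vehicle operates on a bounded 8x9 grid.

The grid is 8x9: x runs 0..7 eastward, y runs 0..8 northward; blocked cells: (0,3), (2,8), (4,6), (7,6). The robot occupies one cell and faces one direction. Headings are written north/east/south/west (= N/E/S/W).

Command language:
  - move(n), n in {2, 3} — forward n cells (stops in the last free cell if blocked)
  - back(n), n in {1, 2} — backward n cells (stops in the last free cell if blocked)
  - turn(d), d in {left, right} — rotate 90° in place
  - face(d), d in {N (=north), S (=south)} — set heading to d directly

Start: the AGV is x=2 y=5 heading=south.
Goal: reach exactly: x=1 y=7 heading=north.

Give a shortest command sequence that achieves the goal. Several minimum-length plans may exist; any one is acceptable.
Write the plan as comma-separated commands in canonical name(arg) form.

start: x=2 y=5 heading=south
step 1 (back(2)): x=2 y=7 heading=south
step 2 (turn(left)): x=2 y=7 heading=east
step 3 (back(1)): x=1 y=7 heading=east
step 4 (turn(left)): x=1 y=7 heading=north
minimal: 4 command(s), checked below 4.

back(2), turn(left), back(1), turn(left)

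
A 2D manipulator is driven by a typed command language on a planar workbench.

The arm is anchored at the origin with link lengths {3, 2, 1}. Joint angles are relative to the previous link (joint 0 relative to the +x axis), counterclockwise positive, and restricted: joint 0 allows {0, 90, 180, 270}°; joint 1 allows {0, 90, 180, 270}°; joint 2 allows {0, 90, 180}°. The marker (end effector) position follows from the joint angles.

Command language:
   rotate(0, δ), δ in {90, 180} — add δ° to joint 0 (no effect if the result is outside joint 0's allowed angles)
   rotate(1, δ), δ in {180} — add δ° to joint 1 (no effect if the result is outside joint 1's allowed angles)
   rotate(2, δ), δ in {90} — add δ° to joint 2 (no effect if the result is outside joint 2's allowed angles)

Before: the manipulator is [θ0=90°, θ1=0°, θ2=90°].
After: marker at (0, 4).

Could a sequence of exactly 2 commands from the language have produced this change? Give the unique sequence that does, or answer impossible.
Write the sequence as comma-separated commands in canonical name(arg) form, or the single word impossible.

begin: [θ0=90°, θ1=0°, θ2=90°]
t=1 rotate(2, 90) ⇒ [θ0=90°, θ1=0°, θ2=180°]
t=2 rotate(2, 90) ⇒ [θ0=90°, θ1=0°, θ2=180°]
no other 2-command option fits: unique.

rotate(2, 90), rotate(2, 90)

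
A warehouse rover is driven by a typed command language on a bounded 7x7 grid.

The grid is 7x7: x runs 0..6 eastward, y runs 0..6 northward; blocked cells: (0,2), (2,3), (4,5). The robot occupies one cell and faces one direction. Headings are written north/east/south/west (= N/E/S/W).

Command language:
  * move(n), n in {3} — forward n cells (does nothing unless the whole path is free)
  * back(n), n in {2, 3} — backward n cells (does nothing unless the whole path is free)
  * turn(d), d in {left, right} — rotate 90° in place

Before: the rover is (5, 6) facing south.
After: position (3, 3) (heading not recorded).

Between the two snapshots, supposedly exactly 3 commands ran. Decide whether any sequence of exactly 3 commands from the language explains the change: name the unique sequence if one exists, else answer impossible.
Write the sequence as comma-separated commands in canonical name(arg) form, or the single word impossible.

move(3), turn(left), back(2)

key: running back(2) before move(3) would end elsewhere — order is forced
start: (5, 6) facing south
[1] after move(3): (5, 3) facing south
[2] after turn(left): (5, 3) facing east
[3] after back(2): (3, 3) facing east
all 125 alternatives checked — unique.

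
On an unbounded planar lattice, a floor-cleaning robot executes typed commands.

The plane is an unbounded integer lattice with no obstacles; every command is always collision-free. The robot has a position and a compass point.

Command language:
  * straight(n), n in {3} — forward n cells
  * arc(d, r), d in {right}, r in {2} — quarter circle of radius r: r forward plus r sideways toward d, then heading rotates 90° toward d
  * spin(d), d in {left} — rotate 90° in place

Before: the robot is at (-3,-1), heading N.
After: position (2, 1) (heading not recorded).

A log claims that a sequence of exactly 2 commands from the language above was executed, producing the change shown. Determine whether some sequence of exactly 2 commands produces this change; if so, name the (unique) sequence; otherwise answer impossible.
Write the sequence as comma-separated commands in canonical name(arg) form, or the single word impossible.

arc(right, 2), straight(3)

key: order matters: swapping arc(right, 2) and straight(3) lands elsewhere
begin: at (-3,-1), heading N
t=1 arc(right, 2) ⇒ at (-1,1), heading E
t=2 straight(3) ⇒ at (2,1), heading E
no other 2-command option fits: unique.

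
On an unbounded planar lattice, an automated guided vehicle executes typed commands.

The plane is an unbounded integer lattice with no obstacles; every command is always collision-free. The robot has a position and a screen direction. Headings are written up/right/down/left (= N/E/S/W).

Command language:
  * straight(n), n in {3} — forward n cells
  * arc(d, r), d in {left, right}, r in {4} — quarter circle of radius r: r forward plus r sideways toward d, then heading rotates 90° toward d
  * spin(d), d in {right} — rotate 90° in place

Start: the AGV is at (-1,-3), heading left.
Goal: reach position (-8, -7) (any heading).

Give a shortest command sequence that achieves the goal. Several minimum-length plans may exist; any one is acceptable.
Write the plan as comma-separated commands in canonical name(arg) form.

initial: at (-1,-3), heading left
[1] after straight(3): at (-4,-3), heading left
[2] after arc(left, 4): at (-8,-7), heading down
minimal: 2 command(s), checked below 2.

straight(3), arc(left, 4)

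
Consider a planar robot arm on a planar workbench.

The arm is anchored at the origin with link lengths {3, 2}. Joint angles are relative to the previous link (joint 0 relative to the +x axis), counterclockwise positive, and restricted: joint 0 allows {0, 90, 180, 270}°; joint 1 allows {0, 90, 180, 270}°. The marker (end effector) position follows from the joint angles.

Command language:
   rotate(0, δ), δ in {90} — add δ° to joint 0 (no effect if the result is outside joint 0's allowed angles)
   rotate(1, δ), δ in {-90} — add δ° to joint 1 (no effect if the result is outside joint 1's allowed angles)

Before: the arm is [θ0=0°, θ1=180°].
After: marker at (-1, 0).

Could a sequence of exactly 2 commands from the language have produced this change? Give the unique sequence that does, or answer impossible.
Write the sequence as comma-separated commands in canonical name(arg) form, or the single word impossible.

rotate(0, 90), rotate(0, 90)

start: [θ0=0°, θ1=180°]
[1] after rotate(0, 90): [θ0=90°, θ1=180°]
[2] after rotate(0, 90): [θ0=180°, θ1=180°]
no other 2-command option fits: unique.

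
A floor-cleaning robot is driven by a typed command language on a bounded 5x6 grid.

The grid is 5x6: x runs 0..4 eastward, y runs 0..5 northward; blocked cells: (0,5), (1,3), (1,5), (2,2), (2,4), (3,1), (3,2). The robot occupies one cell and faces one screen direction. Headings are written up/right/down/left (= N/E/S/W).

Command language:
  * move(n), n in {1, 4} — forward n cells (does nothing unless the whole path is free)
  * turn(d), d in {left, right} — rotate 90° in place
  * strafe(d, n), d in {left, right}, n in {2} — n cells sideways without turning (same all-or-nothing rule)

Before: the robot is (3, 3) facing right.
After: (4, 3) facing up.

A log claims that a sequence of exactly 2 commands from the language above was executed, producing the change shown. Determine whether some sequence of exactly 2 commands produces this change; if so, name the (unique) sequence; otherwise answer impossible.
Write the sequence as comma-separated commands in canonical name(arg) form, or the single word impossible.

key: position moved to (4,3) AND the heading swung to N — translation plus rotation needed
from: (3, 3) facing right
t=1 move(1) ⇒ (4, 3) facing right
t=2 turn(left) ⇒ (4, 3) facing up
all 36 alternatives checked — unique.

move(1), turn(left)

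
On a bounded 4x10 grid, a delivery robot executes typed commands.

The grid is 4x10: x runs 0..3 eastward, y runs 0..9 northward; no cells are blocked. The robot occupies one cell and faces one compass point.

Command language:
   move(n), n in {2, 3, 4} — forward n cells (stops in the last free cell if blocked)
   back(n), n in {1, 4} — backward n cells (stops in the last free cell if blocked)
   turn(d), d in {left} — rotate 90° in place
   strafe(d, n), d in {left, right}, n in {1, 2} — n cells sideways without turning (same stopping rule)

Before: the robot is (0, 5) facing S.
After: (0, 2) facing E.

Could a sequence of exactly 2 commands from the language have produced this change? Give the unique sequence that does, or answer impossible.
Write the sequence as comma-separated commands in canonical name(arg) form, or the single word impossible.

move(3), turn(left)

key: running turn(left) before move(3) would end elsewhere — order is forced
start: (0, 5) facing S
1. move(3) → (0, 2) facing S
2. turn(left) → (0, 2) facing E
no rival 2-sequence matches.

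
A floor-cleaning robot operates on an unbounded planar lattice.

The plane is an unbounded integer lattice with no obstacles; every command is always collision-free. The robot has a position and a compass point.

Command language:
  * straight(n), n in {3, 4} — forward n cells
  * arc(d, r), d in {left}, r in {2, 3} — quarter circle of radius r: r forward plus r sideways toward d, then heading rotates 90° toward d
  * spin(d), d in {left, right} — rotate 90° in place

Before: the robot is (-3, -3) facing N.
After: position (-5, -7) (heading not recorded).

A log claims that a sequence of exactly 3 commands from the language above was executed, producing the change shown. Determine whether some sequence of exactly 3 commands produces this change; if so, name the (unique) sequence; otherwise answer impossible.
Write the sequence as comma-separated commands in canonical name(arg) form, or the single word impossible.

arc(left, 2), arc(left, 3), arc(left, 3)

key: order matters: swapping arc(left, 2) and arc(left, 3) lands elsewhere
from: (-3, -3) facing N
step 1 (arc(left, 2)): (-5, -1) facing W
step 2 (arc(left, 3)): (-8, -4) facing S
step 3 (arc(left, 3)): (-5, -7) facing E
no rival 3-sequence matches.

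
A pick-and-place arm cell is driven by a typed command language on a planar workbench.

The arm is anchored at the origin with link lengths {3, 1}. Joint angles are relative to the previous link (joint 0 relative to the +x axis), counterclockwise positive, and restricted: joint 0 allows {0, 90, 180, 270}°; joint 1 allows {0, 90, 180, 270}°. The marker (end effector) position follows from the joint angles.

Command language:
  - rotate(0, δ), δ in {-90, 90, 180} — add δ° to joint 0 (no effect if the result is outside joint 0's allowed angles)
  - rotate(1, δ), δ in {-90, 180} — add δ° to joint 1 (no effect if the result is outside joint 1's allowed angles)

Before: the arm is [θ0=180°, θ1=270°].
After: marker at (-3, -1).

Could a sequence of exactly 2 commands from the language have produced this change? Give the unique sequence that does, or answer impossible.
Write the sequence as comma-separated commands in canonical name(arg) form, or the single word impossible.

start: [θ0=180°, θ1=270°]
[1] after rotate(1, -90): [θ0=180°, θ1=180°]
[2] after rotate(1, -90): [θ0=180°, θ1=90°]
no other 2-command option fits: unique.

rotate(1, -90), rotate(1, -90)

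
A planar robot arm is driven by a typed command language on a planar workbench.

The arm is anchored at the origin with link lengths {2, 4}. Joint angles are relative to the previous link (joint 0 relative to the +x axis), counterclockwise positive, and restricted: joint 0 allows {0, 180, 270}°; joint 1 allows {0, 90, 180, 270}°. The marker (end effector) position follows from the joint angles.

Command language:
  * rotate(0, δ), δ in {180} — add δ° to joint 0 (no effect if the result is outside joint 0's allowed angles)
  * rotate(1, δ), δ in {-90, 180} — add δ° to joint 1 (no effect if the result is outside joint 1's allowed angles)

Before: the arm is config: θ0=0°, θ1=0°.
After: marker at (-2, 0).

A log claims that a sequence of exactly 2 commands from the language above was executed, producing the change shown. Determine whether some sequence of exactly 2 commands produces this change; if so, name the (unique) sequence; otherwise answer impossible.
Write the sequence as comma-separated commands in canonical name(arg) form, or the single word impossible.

rotate(1, -90), rotate(1, -90)

start: config: θ0=0°, θ1=0°
1. rotate(1, -90) → config: θ0=0°, θ1=270°
2. rotate(1, -90) → config: θ0=0°, θ1=180°
uniquely the one of 9 2-step routes that fits.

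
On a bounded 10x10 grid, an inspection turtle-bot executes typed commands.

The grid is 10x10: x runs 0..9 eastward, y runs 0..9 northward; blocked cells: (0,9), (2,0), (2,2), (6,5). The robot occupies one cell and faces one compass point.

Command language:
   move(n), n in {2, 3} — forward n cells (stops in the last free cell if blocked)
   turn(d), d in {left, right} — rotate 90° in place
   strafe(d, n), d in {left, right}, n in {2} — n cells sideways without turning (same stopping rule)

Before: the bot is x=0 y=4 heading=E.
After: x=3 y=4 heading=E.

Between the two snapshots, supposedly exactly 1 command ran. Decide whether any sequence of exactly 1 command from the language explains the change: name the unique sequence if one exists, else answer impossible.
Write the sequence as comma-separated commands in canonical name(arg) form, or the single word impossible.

key: heading stays E — the single command does not turn
t0: x=0 y=4 heading=E
1. move(3) → x=3 y=4 heading=E
all 6 alternatives checked — unique.

move(3)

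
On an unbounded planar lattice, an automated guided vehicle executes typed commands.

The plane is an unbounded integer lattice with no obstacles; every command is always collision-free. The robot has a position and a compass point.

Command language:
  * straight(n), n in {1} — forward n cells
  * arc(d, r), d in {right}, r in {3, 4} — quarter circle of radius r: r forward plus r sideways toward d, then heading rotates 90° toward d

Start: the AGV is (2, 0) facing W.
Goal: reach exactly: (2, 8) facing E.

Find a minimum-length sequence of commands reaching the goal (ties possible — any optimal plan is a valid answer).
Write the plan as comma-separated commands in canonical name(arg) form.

start: (2, 0) facing W
t=1 arc(right, 4) ⇒ (-2, 4) facing N
t=2 arc(right, 4) ⇒ (2, 8) facing E
nothing shorter than 2 reaches the goal.

arc(right, 4), arc(right, 4)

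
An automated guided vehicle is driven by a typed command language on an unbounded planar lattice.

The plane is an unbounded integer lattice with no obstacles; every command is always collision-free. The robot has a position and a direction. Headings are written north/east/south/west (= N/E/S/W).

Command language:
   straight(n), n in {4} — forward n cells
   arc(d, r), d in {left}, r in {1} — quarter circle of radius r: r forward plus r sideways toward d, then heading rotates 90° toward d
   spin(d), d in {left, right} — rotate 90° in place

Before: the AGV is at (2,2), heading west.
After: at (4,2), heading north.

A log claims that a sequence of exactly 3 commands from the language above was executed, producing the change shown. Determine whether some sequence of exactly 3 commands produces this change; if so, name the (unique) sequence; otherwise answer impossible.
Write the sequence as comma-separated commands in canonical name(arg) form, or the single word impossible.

spin(left), arc(left, 1), arc(left, 1)

key: order matters: swapping spin(left) and arc(left, 1) lands elsewhere
start: at (2,2), heading west
t=1 spin(left) ⇒ at (2,2), heading south
t=2 arc(left, 1) ⇒ at (3,1), heading east
t=3 arc(left, 1) ⇒ at (4,2), heading north
all 64 alternatives checked — unique.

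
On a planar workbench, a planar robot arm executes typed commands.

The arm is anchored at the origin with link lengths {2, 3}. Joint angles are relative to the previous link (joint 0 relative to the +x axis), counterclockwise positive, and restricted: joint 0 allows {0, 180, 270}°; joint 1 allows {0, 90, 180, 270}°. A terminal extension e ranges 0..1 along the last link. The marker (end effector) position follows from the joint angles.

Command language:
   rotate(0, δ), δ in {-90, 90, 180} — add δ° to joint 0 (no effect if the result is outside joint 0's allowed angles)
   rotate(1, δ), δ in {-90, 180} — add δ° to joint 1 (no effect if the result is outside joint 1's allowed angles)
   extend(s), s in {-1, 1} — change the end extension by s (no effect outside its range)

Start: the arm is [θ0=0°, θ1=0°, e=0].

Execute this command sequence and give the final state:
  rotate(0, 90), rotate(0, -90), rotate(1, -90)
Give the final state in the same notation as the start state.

[θ0=270°, θ1=270°, e=0]

begin: [θ0=0°, θ1=0°, e=0]
[1] after rotate(0, 90): [θ0=0°, θ1=0°, e=0]
[2] after rotate(0, -90): [θ0=270°, θ1=0°, e=0]
[3] after rotate(1, -90): [θ0=270°, θ1=270°, e=0]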